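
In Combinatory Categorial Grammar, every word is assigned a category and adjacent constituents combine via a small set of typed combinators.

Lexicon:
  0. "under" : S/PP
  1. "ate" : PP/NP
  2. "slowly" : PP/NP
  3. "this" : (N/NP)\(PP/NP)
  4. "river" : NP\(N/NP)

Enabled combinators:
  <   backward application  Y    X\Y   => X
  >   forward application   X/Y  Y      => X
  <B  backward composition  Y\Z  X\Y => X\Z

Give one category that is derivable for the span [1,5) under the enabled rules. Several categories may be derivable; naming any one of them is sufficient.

PP

[0,5] S   >
  [0,1] "under" : S/PP
  [1,5] PP   >
    [1,2] "ate" : PP/NP
    [2,5] NP   <
      [2,4] N/NP   <
        [2,3] "slowly" : PP/NP
        [3,4] "this" : (N/NP)\(PP/NP)
      [4,5] "river" : NP\(N/NP)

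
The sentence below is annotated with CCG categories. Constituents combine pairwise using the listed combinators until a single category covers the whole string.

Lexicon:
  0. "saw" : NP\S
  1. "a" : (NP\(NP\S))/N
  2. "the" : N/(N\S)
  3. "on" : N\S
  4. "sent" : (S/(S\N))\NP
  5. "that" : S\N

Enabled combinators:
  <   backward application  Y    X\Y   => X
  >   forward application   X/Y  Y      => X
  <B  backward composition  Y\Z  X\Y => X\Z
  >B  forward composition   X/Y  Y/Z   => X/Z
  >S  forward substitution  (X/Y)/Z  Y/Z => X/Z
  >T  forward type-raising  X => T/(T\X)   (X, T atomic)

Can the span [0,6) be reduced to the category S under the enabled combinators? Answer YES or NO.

YES

[0,6] S   >
  [0,5] S/(S\N)   <
    [0,4] NP   <
      [0,1] "saw" : NP\S
      [1,4] NP\(NP\S)   >
        [1,2] "a" : (NP\(NP\S))/N
        [2,4] N   >
          [2,3] "the" : N/(N\S)
          [3,4] "on" : N\S
    [4,5] "sent" : (S/(S\N))\NP
  [5,6] "that" : S\N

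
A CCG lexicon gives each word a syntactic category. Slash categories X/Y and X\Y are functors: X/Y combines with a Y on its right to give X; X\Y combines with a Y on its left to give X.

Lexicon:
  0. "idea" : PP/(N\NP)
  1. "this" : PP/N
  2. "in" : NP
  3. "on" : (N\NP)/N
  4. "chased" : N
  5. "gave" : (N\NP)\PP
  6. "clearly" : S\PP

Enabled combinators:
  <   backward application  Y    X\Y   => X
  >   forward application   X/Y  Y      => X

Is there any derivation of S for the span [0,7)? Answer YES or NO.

YES

[0,7] S   <
  [0,6] PP   >
    [0,1] "idea" : PP/(N\NP)
    [1,6] N\NP   <
      [1,5] PP   >
        [1,2] "this" : PP/N
        [2,5] N   <
          [2,3] "in" : NP
          [3,5] N\NP   >
            [3,4] "on" : (N\NP)/N
            [4,5] "chased" : N
      [5,6] "gave" : (N\NP)\PP
  [6,7] "clearly" : S\PP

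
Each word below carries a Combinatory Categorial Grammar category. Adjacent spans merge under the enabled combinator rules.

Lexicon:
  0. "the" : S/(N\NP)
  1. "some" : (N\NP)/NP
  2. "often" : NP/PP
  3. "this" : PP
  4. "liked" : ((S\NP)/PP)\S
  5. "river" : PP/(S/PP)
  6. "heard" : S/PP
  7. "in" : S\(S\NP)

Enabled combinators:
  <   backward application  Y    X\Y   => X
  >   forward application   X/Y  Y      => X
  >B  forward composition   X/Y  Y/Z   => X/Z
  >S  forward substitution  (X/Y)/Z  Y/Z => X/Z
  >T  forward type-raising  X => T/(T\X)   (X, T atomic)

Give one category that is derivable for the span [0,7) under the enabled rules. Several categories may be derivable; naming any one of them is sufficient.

S\NP

[0,8] S   <
  [0,7] S\NP   >
    [0,5] (S\NP)/PP   <
      [0,4] S   >
        [0,1] "the" : S/(N\NP)
        [1,4] N\NP   >
          [1,2] "some" : (N\NP)/NP
          [2,4] NP   >
            [2,3] "often" : NP/PP
            [3,4] "this" : PP
      [4,5] "liked" : ((S\NP)/PP)\S
    [5,7] PP   >
      [5,6] "river" : PP/(S/PP)
      [6,7] "heard" : S/PP
  [7,8] "in" : S\(S\NP)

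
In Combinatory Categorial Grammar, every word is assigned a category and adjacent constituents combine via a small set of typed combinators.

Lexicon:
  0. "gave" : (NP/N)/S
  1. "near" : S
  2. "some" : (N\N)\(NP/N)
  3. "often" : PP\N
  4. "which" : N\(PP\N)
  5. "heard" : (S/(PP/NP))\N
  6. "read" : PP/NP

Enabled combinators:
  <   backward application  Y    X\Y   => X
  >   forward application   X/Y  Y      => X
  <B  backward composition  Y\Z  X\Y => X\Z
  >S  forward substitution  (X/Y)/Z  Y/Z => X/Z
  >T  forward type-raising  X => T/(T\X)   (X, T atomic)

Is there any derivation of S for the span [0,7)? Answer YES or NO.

[0,7] S   >
  [0,6] S/(PP/NP)   <
    [0,5] N   <
      [0,4] PP\N   <B
        [0,3] N\N   <
          [0,2] NP/N   >
            [0,1] "gave" : (NP/N)/S
            [1,2] "near" : S
          [2,3] "some" : (N\N)\(NP/N)
        [3,4] "often" : PP\N
      [4,5] "which" : N\(PP\N)
    [5,6] "heard" : (S/(PP/NP))\N
  [6,7] "read" : PP/NP

YES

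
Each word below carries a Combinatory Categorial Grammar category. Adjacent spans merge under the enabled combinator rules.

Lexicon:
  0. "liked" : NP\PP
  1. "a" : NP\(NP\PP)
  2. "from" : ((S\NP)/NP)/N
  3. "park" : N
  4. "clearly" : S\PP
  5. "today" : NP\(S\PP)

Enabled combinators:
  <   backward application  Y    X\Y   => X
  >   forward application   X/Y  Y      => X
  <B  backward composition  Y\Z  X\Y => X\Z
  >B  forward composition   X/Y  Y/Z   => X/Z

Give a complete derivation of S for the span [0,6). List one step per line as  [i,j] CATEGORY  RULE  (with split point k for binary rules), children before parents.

[0,1] NP\PP  lex  "liked"
[1,2] NP\(NP\PP)  lex  "a"
[0,2] NP  <  k=1
[2,3] ((S\NP)/NP)/N  lex  "from"
[3,4] N  lex  "park"
[2,4] (S\NP)/NP  >  k=3
[4,5] S\PP  lex  "clearly"
[5,6] NP\(S\PP)  lex  "today"
[4,6] NP  <  k=5
[2,6] S\NP  >  k=4
[0,6] S  <  k=2

[0,6] S   <
  [0,2] NP   <
    [0,1] "liked" : NP\PP
    [1,2] "a" : NP\(NP\PP)
  [2,6] S\NP   >
    [2,4] (S\NP)/NP   >
      [2,3] "from" : ((S\NP)/NP)/N
      [3,4] "park" : N
    [4,6] NP   <
      [4,5] "clearly" : S\PP
      [5,6] "today" : NP\(S\PP)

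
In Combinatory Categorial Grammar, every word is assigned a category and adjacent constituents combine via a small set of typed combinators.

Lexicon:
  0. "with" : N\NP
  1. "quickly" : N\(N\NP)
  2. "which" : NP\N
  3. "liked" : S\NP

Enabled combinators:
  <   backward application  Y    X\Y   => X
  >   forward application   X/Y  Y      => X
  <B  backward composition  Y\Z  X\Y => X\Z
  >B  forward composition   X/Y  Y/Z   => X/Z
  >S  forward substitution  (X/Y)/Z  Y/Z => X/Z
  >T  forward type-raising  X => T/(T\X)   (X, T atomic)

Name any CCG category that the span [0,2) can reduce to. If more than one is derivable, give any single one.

N

[0,4] S   <
  [0,3] NP   <
    [0,2] N   <
      [0,1] "with" : N\NP
      [1,2] "quickly" : N\(N\NP)
    [2,3] "which" : NP\N
  [3,4] "liked" : S\NP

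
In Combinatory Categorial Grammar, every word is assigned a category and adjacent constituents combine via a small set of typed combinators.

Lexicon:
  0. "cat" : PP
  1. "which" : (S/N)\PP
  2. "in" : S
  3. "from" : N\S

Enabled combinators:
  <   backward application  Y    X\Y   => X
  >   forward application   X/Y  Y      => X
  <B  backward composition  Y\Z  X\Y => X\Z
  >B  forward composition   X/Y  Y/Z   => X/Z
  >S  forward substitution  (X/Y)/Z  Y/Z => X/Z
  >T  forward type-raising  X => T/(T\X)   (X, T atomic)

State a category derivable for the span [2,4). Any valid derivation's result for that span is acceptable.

[0,4] S   >
  [0,2] S/N   <
    [0,1] "cat" : PP
    [1,2] "which" : (S/N)\PP
  [2,4] N   >
    [2,3] N/(N\S)   >T
      [2,3] "in" : S
    [3,4] "from" : N\S

N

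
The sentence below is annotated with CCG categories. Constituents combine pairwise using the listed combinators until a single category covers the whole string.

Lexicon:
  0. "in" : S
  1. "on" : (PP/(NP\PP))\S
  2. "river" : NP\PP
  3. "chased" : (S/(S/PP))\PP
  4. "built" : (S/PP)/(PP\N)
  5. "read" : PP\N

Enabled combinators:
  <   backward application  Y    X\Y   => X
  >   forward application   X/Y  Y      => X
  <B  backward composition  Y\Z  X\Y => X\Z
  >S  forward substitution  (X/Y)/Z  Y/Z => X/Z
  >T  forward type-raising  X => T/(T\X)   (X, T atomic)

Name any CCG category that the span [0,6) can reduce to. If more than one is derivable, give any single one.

S

[0,6] S   >
  [0,4] S/(S/PP)   <
    [0,3] PP   >
      [0,2] PP/(NP\PP)   <
        [0,1] "in" : S
        [1,2] "on" : (PP/(NP\PP))\S
      [2,3] "river" : NP\PP
    [3,4] "chased" : (S/(S/PP))\PP
  [4,6] S/PP   >
    [4,5] "built" : (S/PP)/(PP\N)
    [5,6] "read" : PP\N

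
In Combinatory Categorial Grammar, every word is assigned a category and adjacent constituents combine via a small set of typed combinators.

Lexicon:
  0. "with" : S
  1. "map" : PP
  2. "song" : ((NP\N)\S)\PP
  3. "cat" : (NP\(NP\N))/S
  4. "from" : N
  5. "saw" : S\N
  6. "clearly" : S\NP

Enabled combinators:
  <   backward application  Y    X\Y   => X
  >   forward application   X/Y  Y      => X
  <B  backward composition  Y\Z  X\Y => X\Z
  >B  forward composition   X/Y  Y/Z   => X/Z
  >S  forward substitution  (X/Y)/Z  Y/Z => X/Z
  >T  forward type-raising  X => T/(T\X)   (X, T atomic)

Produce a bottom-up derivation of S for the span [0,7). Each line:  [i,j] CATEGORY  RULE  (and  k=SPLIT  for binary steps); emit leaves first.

[0,7] S   <
  [0,6] NP   <
    [0,3] NP\N   <
      [0,1] "with" : S
      [1,3] (NP\N)\S   <
        [1,2] "map" : PP
        [2,3] "song" : ((NP\N)\S)\PP
    [3,6] NP\(NP\N)   >
      [3,4] "cat" : (NP\(NP\N))/S
      [4,6] S   >
        [4,5] S/(S\N)   >T
          [4,5] "from" : N
        [5,6] "saw" : S\N
  [6,7] "clearly" : S\NP

[0,1] S  lex  "with"
[1,2] PP  lex  "map"
[2,3] ((NP\N)\S)\PP  lex  "song"
[1,3] (NP\N)\S  <  k=2
[0,3] NP\N  <  k=1
[3,4] (NP\(NP\N))/S  lex  "cat"
[4,5] N  lex  "from"
[4,5] S/(S\N)  >T
[5,6] S\N  lex  "saw"
[4,6] S  >  k=5
[3,6] NP\(NP\N)  >  k=4
[0,6] NP  <  k=3
[6,7] S\NP  lex  "clearly"
[0,7] S  <  k=6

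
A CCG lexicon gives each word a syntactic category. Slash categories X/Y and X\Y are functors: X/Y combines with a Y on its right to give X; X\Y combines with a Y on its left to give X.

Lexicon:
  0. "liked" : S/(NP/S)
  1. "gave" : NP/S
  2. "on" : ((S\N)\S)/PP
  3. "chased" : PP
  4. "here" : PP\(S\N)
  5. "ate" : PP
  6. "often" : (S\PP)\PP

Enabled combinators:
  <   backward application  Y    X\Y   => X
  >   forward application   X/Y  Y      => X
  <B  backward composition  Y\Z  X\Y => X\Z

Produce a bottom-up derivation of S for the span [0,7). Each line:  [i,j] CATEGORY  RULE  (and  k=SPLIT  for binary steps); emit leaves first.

[0,1] S/(NP/S)  lex  "liked"
[1,2] NP/S  lex  "gave"
[0,2] S  >  k=1
[2,3] ((S\N)\S)/PP  lex  "on"
[3,4] PP  lex  "chased"
[2,4] (S\N)\S  >  k=3
[4,5] PP\(S\N)  lex  "here"
[2,5] PP\S  <B  k=4
[0,5] PP  <  k=2
[5,6] PP  lex  "ate"
[6,7] (S\PP)\PP  lex  "often"
[5,7] S\PP  <  k=6
[0,7] S  <  k=5

[0,7] S   <
  [0,5] PP   <
    [0,2] S   >
      [0,1] "liked" : S/(NP/S)
      [1,2] "gave" : NP/S
    [2,5] PP\S   <B
      [2,4] (S\N)\S   >
        [2,3] "on" : ((S\N)\S)/PP
        [3,4] "chased" : PP
      [4,5] "here" : PP\(S\N)
  [5,7] S\PP   <
    [5,6] "ate" : PP
    [6,7] "often" : (S\PP)\PP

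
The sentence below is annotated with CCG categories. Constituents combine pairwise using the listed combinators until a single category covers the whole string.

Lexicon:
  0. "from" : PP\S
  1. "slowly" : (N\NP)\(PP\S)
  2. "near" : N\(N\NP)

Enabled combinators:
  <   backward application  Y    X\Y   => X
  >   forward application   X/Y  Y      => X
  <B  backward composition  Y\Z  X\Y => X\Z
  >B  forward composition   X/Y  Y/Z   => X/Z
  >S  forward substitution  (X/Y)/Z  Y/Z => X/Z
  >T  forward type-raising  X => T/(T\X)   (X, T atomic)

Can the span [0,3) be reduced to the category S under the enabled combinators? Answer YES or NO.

NO

PP\S (N\NP)\(PP\S) N\(N\NP)
CKY chart[0,3] = {N, N/(N\N), NP/(NP\N), PP/(PP\N), S/(S\N)}; S ∉ chart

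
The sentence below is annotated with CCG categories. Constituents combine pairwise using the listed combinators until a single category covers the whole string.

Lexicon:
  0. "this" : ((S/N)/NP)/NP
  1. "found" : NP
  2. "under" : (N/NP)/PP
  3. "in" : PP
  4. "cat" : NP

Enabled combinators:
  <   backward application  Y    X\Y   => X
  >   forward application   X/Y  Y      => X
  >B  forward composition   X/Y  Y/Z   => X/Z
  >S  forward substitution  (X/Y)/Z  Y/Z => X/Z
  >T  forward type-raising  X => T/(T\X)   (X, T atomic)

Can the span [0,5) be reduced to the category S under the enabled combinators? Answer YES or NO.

YES

[0,5] S   >
  [0,4] S/NP   >S
    [0,2] (S/N)/NP   >
      [0,1] "this" : ((S/N)/NP)/NP
      [1,2] "found" : NP
    [2,4] N/NP   >
      [2,3] "under" : (N/NP)/PP
      [3,4] "in" : PP
  [4,5] "cat" : NP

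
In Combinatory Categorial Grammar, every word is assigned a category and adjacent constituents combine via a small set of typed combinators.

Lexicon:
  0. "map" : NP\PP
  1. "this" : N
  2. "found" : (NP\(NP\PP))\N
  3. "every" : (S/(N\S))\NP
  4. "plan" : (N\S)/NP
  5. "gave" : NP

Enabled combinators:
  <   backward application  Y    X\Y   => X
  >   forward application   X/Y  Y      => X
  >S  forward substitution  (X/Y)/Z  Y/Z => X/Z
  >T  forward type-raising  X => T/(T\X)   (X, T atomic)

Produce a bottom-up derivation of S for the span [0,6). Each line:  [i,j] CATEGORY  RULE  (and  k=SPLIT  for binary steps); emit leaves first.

[0,6] S   >
  [0,4] S/(N\S)   <
    [0,3] NP   <
      [0,1] "map" : NP\PP
      [1,3] NP\(NP\PP)   <
        [1,2] "this" : N
        [2,3] "found" : (NP\(NP\PP))\N
    [3,4] "every" : (S/(N\S))\NP
  [4,6] N\S   >
    [4,5] "plan" : (N\S)/NP
    [5,6] "gave" : NP

[0,1] NP\PP  lex  "map"
[1,2] N  lex  "this"
[2,3] (NP\(NP\PP))\N  lex  "found"
[1,3] NP\(NP\PP)  <  k=2
[0,3] NP  <  k=1
[3,4] (S/(N\S))\NP  lex  "every"
[0,4] S/(N\S)  <  k=3
[4,5] (N\S)/NP  lex  "plan"
[5,6] NP  lex  "gave"
[4,6] N\S  >  k=5
[0,6] S  >  k=4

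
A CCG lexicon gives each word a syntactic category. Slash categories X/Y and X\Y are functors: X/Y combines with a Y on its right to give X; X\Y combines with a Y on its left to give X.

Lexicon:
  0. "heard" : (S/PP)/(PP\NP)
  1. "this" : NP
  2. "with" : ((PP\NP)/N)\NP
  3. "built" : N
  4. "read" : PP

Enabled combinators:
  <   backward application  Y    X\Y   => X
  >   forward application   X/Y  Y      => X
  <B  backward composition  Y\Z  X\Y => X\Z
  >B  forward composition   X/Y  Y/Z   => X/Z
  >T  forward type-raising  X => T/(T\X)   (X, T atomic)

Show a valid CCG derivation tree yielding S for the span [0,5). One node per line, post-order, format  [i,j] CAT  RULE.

[0,1] (S/PP)/(PP\NP)  lex  "heard"
[1,2] NP  lex  "this"
[2,3] ((PP\NP)/N)\NP  lex  "with"
[1,3] (PP\NP)/N  <  k=2
[3,4] N  lex  "built"
[1,4] PP\NP  >  k=3
[0,4] S/PP  >  k=1
[4,5] PP  lex  "read"
[0,5] S  >  k=4

[0,5] S   >
  [0,4] S/PP   >
    [0,1] "heard" : (S/PP)/(PP\NP)
    [1,4] PP\NP   >
      [1,3] (PP\NP)/N   <
        [1,2] "this" : NP
        [2,3] "with" : ((PP\NP)/N)\NP
      [3,4] "built" : N
  [4,5] "read" : PP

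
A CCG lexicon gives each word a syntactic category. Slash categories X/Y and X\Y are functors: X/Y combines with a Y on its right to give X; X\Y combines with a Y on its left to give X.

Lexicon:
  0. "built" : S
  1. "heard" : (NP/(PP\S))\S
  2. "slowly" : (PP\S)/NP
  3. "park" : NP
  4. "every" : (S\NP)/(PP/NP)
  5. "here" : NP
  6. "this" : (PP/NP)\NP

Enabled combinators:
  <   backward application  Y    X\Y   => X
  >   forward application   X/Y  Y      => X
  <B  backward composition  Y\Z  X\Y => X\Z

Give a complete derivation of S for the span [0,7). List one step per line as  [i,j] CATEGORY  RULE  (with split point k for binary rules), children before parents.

[0,7] S   <
  [0,4] NP   >
    [0,2] NP/(PP\S)   <
      [0,1] "built" : S
      [1,2] "heard" : (NP/(PP\S))\S
    [2,4] PP\S   >
      [2,3] "slowly" : (PP\S)/NP
      [3,4] "park" : NP
  [4,7] S\NP   >
    [4,5] "every" : (S\NP)/(PP/NP)
    [5,7] PP/NP   <
      [5,6] "here" : NP
      [6,7] "this" : (PP/NP)\NP

[0,1] S  lex  "built"
[1,2] (NP/(PP\S))\S  lex  "heard"
[0,2] NP/(PP\S)  <  k=1
[2,3] (PP\S)/NP  lex  "slowly"
[3,4] NP  lex  "park"
[2,4] PP\S  >  k=3
[0,4] NP  >  k=2
[4,5] (S\NP)/(PP/NP)  lex  "every"
[5,6] NP  lex  "here"
[6,7] (PP/NP)\NP  lex  "this"
[5,7] PP/NP  <  k=6
[4,7] S\NP  >  k=5
[0,7] S  <  k=4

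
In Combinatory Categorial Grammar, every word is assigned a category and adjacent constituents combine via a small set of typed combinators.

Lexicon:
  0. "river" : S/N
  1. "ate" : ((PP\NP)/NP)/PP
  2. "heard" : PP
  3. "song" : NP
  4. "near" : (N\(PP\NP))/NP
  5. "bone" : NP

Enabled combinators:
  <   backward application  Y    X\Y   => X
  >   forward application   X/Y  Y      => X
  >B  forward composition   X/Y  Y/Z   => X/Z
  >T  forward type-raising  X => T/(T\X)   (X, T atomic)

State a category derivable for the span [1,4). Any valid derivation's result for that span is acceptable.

PP\NP

[0,6] S   >
  [0,1] "river" : S/N
  [1,6] N   <
    [1,4] PP\NP   >
      [1,3] (PP\NP)/NP   >
        [1,2] "ate" : ((PP\NP)/NP)/PP
        [2,3] "heard" : PP
      [3,4] "song" : NP
    [4,6] N\(PP\NP)   >
      [4,5] "near" : (N\(PP\NP))/NP
      [5,6] "bone" : NP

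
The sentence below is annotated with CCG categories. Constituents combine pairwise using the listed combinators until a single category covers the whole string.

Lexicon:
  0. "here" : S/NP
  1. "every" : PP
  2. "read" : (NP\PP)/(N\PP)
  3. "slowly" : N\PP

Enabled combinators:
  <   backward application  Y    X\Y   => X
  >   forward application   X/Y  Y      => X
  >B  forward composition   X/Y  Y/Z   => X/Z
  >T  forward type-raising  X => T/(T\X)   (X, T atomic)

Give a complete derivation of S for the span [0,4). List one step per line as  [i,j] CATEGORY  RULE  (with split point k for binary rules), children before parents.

[0,4] S   >
  [0,1] "here" : S/NP
  [1,4] NP   <
    [1,2] "every" : PP
    [2,4] NP\PP   >
      [2,3] "read" : (NP\PP)/(N\PP)
      [3,4] "slowly" : N\PP

[0,1] S/NP  lex  "here"
[1,2] PP  lex  "every"
[2,3] (NP\PP)/(N\PP)  lex  "read"
[3,4] N\PP  lex  "slowly"
[2,4] NP\PP  >  k=3
[1,4] NP  <  k=2
[0,4] S  >  k=1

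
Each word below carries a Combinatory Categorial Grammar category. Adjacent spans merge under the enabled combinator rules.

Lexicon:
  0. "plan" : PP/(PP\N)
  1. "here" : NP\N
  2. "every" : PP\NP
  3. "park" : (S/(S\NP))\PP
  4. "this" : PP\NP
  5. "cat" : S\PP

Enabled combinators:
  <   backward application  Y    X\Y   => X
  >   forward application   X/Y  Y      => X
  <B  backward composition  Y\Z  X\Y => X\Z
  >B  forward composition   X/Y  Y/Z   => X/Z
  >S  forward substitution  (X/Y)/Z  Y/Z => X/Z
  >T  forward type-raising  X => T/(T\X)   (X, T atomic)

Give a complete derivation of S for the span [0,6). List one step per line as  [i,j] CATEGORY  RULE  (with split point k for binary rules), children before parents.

[0,6] S   >
  [0,4] S/(S\NP)   <
    [0,3] PP   >
      [0,1] "plan" : PP/(PP\N)
      [1,3] PP\N   <B
        [1,2] "here" : NP\N
        [2,3] "every" : PP\NP
    [3,4] "park" : (S/(S\NP))\PP
  [4,6] S\NP   <B
    [4,5] "this" : PP\NP
    [5,6] "cat" : S\PP

[0,1] PP/(PP\N)  lex  "plan"
[1,2] NP\N  lex  "here"
[2,3] PP\NP  lex  "every"
[1,3] PP\N  <B  k=2
[0,3] PP  >  k=1
[3,4] (S/(S\NP))\PP  lex  "park"
[0,4] S/(S\NP)  <  k=3
[4,5] PP\NP  lex  "this"
[5,6] S\PP  lex  "cat"
[4,6] S\NP  <B  k=5
[0,6] S  >  k=4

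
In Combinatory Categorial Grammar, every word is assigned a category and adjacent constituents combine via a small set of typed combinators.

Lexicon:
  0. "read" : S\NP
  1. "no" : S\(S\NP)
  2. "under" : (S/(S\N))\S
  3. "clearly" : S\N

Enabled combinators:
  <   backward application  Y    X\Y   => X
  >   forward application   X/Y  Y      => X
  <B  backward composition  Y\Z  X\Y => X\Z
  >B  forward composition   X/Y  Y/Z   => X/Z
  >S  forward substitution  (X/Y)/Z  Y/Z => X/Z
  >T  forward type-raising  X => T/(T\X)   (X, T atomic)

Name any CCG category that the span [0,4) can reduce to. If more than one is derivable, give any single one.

S

[0,4] S   >
  [0,3] S/(S\N)   <
    [0,2] S   <
      [0,1] "read" : S\NP
      [1,2] "no" : S\(S\NP)
    [2,3] "under" : (S/(S\N))\S
  [3,4] "clearly" : S\N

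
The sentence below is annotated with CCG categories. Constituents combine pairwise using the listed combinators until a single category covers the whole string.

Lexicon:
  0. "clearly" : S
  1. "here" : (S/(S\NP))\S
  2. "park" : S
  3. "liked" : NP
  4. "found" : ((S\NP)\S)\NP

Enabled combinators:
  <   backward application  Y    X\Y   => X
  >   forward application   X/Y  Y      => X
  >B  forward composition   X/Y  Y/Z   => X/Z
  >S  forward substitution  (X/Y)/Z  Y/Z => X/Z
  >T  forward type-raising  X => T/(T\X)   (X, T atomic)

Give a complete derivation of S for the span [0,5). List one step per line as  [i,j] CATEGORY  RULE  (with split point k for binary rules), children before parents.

[0,5] S   >
  [0,2] S/(S\NP)   <
    [0,1] "clearly" : S
    [1,2] "here" : (S/(S\NP))\S
  [2,5] S\NP   <
    [2,3] "park" : S
    [3,5] (S\NP)\S   <
      [3,4] "liked" : NP
      [4,5] "found" : ((S\NP)\S)\NP

[0,1] S  lex  "clearly"
[1,2] (S/(S\NP))\S  lex  "here"
[0,2] S/(S\NP)  <  k=1
[2,3] S  lex  "park"
[3,4] NP  lex  "liked"
[4,5] ((S\NP)\S)\NP  lex  "found"
[3,5] (S\NP)\S  <  k=4
[2,5] S\NP  <  k=3
[0,5] S  >  k=2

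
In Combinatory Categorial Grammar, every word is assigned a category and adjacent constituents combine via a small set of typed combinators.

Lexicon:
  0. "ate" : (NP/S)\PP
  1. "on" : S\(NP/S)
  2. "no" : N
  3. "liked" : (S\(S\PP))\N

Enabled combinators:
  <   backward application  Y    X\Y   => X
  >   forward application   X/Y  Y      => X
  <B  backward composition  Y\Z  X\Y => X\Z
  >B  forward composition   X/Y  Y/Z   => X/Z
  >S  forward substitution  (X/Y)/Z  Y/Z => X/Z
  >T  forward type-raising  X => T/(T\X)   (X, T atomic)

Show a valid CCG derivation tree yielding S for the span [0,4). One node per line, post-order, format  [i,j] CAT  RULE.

[0,4] S   <
  [0,2] S\PP   <B
    [0,1] "ate" : (NP/S)\PP
    [1,2] "on" : S\(NP/S)
  [2,4] S\(S\PP)   <
    [2,3] "no" : N
    [3,4] "liked" : (S\(S\PP))\N

[0,1] (NP/S)\PP  lex  "ate"
[1,2] S\(NP/S)  lex  "on"
[0,2] S\PP  <B  k=1
[2,3] N  lex  "no"
[3,4] (S\(S\PP))\N  lex  "liked"
[2,4] S\(S\PP)  <  k=3
[0,4] S  <  k=2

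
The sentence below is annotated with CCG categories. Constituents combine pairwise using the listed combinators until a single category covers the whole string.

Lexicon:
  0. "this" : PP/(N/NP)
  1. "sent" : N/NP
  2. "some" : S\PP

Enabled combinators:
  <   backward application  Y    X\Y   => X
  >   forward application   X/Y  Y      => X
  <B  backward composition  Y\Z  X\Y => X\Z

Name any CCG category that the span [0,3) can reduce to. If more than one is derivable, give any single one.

[0,3] S   <
  [0,2] PP   >
    [0,1] "this" : PP/(N/NP)
    [1,2] "sent" : N/NP
  [2,3] "some" : S\PP

S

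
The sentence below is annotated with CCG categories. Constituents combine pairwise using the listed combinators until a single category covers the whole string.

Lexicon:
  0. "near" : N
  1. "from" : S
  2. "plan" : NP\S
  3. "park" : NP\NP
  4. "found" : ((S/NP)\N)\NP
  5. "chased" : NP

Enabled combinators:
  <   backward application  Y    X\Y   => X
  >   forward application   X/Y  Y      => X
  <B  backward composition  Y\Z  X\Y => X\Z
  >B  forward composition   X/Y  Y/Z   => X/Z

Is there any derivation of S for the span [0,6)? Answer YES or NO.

[0,6] S   >
  [0,5] S/NP   <
    [0,1] "near" : N
    [1,5] (S/NP)\N   <
      [1,4] NP   <
        [1,2] "from" : S
        [2,4] NP\S   <B
          [2,3] "plan" : NP\S
          [3,4] "park" : NP\NP
      [4,5] "found" : ((S/NP)\N)\NP
  [5,6] "chased" : NP

YES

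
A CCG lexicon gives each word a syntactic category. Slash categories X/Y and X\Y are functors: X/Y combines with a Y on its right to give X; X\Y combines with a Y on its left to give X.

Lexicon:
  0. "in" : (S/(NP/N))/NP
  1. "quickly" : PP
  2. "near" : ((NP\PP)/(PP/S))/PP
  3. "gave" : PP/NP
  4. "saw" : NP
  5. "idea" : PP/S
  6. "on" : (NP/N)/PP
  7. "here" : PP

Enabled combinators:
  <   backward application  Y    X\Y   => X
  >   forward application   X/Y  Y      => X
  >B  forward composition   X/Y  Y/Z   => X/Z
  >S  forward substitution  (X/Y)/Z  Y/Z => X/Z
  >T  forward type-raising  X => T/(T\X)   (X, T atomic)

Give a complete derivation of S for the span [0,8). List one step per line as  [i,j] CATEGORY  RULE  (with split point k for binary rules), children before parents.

[0,1] (S/(NP/N))/NP  lex  "in"
[1,2] PP  lex  "quickly"
[2,3] ((NP\PP)/(PP/S))/PP  lex  "near"
[3,4] PP/NP  lex  "gave"
[4,5] NP  lex  "saw"
[3,5] PP  >  k=4
[2,5] (NP\PP)/(PP/S)  >  k=3
[5,6] PP/S  lex  "idea"
[2,6] NP\PP  >  k=5
[1,6] NP  <  k=2
[0,6] S/(NP/N)  >  k=1
[6,7] (NP/N)/PP  lex  "on"
[0,7] S/PP  >B  k=6
[7,8] PP  lex  "here"
[0,8] S  >  k=7

[0,8] S   >
  [0,7] S/PP   >B
    [0,6] S/(NP/N)   >
      [0,1] "in" : (S/(NP/N))/NP
      [1,6] NP   <
        [1,2] "quickly" : PP
        [2,6] NP\PP   >
          [2,5] (NP\PP)/(PP/S)   >
            [2,3] "near" : ((NP\PP)/(PP/S))/PP
            [3,5] PP   >
              [3,4] "gave" : PP/NP
              [4,5] "saw" : NP
          [5,6] "idea" : PP/S
    [6,7] "on" : (NP/N)/PP
  [7,8] "here" : PP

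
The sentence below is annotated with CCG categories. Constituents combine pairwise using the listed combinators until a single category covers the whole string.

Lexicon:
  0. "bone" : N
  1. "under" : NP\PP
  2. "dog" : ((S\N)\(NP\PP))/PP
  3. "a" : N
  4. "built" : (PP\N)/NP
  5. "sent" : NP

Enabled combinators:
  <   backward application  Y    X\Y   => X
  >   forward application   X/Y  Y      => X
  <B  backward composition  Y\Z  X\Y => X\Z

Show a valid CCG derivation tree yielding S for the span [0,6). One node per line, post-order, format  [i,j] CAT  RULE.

[0,1] N  lex  "bone"
[1,2] NP\PP  lex  "under"
[2,3] ((S\N)\(NP\PP))/PP  lex  "dog"
[3,4] N  lex  "a"
[4,5] (PP\N)/NP  lex  "built"
[5,6] NP  lex  "sent"
[4,6] PP\N  >  k=5
[3,6] PP  <  k=4
[2,6] (S\N)\(NP\PP)  >  k=3
[1,6] S\N  <  k=2
[0,6] S  <  k=1

[0,6] S   <
  [0,1] "bone" : N
  [1,6] S\N   <
    [1,2] "under" : NP\PP
    [2,6] (S\N)\(NP\PP)   >
      [2,3] "dog" : ((S\N)\(NP\PP))/PP
      [3,6] PP   <
        [3,4] "a" : N
        [4,6] PP\N   >
          [4,5] "built" : (PP\N)/NP
          [5,6] "sent" : NP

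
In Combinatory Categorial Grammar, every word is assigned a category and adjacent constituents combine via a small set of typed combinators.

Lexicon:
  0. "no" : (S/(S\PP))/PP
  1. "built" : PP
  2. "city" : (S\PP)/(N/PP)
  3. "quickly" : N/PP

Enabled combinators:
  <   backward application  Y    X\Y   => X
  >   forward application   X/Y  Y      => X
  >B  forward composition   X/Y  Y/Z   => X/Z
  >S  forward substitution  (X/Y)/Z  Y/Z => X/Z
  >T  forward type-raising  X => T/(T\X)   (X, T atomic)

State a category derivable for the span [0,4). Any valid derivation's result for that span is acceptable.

S

[0,4] S   >
  [0,2] S/(S\PP)   >
    [0,1] "no" : (S/(S\PP))/PP
    [1,2] "built" : PP
  [2,4] S\PP   >
    [2,3] "city" : (S\PP)/(N/PP)
    [3,4] "quickly" : N/PP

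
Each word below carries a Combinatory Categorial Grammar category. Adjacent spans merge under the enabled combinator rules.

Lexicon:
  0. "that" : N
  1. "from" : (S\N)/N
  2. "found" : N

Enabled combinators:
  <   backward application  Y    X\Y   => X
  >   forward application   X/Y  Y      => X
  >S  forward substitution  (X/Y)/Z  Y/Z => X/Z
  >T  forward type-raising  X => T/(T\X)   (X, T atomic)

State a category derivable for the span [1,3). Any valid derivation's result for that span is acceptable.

[0,3] S   >
  [0,1] S/(S\N)   >T
    [0,1] "that" : N
  [1,3] S\N   >
    [1,2] "from" : (S\N)/N
    [2,3] "found" : N

S\N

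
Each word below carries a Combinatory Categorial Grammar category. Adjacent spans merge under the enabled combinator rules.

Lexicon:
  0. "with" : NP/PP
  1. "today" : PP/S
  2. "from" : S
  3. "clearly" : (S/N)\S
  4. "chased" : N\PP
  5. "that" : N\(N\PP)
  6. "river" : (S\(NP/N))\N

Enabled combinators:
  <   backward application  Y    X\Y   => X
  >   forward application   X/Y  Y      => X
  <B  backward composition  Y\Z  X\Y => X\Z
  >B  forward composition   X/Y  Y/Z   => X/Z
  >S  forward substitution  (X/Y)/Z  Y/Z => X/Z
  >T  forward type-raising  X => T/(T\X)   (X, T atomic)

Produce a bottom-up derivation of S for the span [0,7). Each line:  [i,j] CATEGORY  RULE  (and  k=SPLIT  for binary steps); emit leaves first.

[0,7] S   <
  [0,4] NP/N   >B
    [0,2] NP/S   >B
      [0,1] "with" : NP/PP
      [1,2] "today" : PP/S
    [2,4] S/N   <
      [2,3] "from" : S
      [3,4] "clearly" : (S/N)\S
  [4,7] S\(NP/N)   <
    [4,6] N   <
      [4,5] "chased" : N\PP
      [5,6] "that" : N\(N\PP)
    [6,7] "river" : (S\(NP/N))\N

[0,1] NP/PP  lex  "with"
[1,2] PP/S  lex  "today"
[0,2] NP/S  >B  k=1
[2,3] S  lex  "from"
[3,4] (S/N)\S  lex  "clearly"
[2,4] S/N  <  k=3
[0,4] NP/N  >B  k=2
[4,5] N\PP  lex  "chased"
[5,6] N\(N\PP)  lex  "that"
[4,6] N  <  k=5
[6,7] (S\(NP/N))\N  lex  "river"
[4,7] S\(NP/N)  <  k=6
[0,7] S  <  k=4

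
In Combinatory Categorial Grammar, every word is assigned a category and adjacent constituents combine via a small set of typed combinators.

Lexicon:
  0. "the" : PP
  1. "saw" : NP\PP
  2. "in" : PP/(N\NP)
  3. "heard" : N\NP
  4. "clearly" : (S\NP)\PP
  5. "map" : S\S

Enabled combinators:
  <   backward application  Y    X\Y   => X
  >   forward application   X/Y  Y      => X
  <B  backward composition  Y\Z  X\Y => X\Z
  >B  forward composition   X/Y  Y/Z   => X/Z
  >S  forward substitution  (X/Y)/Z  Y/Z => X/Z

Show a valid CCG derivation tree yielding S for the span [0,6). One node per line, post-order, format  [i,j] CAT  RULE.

[0,6] S   <
  [0,2] NP   <
    [0,1] "the" : PP
    [1,2] "saw" : NP\PP
  [2,6] S\NP   <B
    [2,5] S\NP   <
      [2,4] PP   >
        [2,3] "in" : PP/(N\NP)
        [3,4] "heard" : N\NP
      [4,5] "clearly" : (S\NP)\PP
    [5,6] "map" : S\S

[0,1] PP  lex  "the"
[1,2] NP\PP  lex  "saw"
[0,2] NP  <  k=1
[2,3] PP/(N\NP)  lex  "in"
[3,4] N\NP  lex  "heard"
[2,4] PP  >  k=3
[4,5] (S\NP)\PP  lex  "clearly"
[2,5] S\NP  <  k=4
[5,6] S\S  lex  "map"
[2,6] S\NP  <B  k=5
[0,6] S  <  k=2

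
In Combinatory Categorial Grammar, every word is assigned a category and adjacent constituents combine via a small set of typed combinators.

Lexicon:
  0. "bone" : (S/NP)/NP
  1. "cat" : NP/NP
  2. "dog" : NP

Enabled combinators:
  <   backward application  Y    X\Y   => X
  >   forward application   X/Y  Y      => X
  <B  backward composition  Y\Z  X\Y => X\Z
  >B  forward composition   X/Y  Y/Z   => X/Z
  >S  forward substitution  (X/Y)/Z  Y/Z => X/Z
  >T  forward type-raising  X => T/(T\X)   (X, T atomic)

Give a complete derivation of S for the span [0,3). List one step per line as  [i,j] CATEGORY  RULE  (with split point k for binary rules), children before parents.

[0,3] S   >
  [0,2] S/NP   >S
    [0,1] "bone" : (S/NP)/NP
    [1,2] "cat" : NP/NP
  [2,3] "dog" : NP

[0,1] (S/NP)/NP  lex  "bone"
[1,2] NP/NP  lex  "cat"
[0,2] S/NP  >S  k=1
[2,3] NP  lex  "dog"
[0,3] S  >  k=2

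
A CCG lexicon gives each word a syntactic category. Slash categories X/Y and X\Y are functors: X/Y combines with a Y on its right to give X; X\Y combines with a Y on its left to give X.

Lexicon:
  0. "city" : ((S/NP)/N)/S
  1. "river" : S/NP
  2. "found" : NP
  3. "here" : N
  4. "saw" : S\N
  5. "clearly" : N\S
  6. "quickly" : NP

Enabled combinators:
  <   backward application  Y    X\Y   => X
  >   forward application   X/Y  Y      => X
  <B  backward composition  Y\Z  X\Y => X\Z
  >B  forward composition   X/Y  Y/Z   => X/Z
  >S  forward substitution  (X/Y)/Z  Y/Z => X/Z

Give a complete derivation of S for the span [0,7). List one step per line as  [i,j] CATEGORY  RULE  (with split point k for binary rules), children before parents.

[0,7] S   >
  [0,6] S/NP   >
    [0,3] (S/NP)/N   >
      [0,1] "city" : ((S/NP)/N)/S
      [1,3] S   >
        [1,2] "river" : S/NP
        [2,3] "found" : NP
    [3,6] N   <
      [3,5] S   <
        [3,4] "here" : N
        [4,5] "saw" : S\N
      [5,6] "clearly" : N\S
  [6,7] "quickly" : NP

[0,1] ((S/NP)/N)/S  lex  "city"
[1,2] S/NP  lex  "river"
[2,3] NP  lex  "found"
[1,3] S  >  k=2
[0,3] (S/NP)/N  >  k=1
[3,4] N  lex  "here"
[4,5] S\N  lex  "saw"
[3,5] S  <  k=4
[5,6] N\S  lex  "clearly"
[3,6] N  <  k=5
[0,6] S/NP  >  k=3
[6,7] NP  lex  "quickly"
[0,7] S  >  k=6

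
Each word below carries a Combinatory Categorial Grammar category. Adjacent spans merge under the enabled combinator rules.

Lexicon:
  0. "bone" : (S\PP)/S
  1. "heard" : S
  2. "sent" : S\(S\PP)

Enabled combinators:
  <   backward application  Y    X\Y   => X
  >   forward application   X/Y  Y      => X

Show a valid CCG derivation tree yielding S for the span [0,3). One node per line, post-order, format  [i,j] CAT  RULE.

[0,1] (S\PP)/S  lex  "bone"
[1,2] S  lex  "heard"
[0,2] S\PP  >  k=1
[2,3] S\(S\PP)  lex  "sent"
[0,3] S  <  k=2

[0,3] S   <
  [0,2] S\PP   >
    [0,1] "bone" : (S\PP)/S
    [1,2] "heard" : S
  [2,3] "sent" : S\(S\PP)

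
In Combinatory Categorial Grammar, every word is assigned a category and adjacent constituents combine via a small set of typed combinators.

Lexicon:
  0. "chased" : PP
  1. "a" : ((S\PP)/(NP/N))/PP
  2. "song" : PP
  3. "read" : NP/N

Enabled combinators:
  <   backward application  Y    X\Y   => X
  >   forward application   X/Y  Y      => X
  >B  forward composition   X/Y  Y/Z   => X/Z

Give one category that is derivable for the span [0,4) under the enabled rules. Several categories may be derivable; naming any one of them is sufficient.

[0,4] S   <
  [0,1] "chased" : PP
  [1,4] S\PP   >
    [1,3] (S\PP)/(NP/N)   >
      [1,2] "a" : ((S\PP)/(NP/N))/PP
      [2,3] "song" : PP
    [3,4] "read" : NP/N

S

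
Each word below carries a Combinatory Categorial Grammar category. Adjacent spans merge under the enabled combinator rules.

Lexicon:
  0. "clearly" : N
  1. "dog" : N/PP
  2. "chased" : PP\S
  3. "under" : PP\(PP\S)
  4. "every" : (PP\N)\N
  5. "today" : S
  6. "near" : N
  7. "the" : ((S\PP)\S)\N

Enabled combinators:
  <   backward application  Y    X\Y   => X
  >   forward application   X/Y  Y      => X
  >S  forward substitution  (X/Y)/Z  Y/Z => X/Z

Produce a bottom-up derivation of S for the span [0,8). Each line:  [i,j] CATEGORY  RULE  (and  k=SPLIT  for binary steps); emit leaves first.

[0,1] N  lex  "clearly"
[1,2] N/PP  lex  "dog"
[2,3] PP\S  lex  "chased"
[3,4] PP\(PP\S)  lex  "under"
[2,4] PP  <  k=3
[1,4] N  >  k=2
[4,5] (PP\N)\N  lex  "every"
[1,5] PP\N  <  k=4
[0,5] PP  <  k=1
[5,6] S  lex  "today"
[6,7] N  lex  "near"
[7,8] ((S\PP)\S)\N  lex  "the"
[6,8] (S\PP)\S  <  k=7
[5,8] S\PP  <  k=6
[0,8] S  <  k=5

[0,8] S   <
  [0,5] PP   <
    [0,1] "clearly" : N
    [1,5] PP\N   <
      [1,4] N   >
        [1,2] "dog" : N/PP
        [2,4] PP   <
          [2,3] "chased" : PP\S
          [3,4] "under" : PP\(PP\S)
      [4,5] "every" : (PP\N)\N
  [5,8] S\PP   <
    [5,6] "today" : S
    [6,8] (S\PP)\S   <
      [6,7] "near" : N
      [7,8] "the" : ((S\PP)\S)\N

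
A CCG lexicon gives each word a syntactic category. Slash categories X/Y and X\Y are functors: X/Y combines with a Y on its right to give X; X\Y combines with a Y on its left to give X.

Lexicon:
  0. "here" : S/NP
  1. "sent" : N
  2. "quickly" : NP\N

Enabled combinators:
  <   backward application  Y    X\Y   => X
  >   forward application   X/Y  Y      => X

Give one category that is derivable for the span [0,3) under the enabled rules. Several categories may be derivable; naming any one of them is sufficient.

[0,3] S   >
  [0,1] "here" : S/NP
  [1,3] NP   <
    [1,2] "sent" : N
    [2,3] "quickly" : NP\N

S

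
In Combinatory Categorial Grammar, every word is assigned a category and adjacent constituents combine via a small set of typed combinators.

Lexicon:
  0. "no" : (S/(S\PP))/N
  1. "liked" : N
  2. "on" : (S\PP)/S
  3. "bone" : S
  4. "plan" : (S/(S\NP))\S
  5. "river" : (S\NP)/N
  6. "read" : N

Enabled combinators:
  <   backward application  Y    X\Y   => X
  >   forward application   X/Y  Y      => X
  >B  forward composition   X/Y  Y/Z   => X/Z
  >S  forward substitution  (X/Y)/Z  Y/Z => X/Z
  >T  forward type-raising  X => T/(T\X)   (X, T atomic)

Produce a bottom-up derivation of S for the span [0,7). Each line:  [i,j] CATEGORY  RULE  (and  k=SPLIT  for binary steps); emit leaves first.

[0,1] (S/(S\PP))/N  lex  "no"
[1,2] N  lex  "liked"
[0,2] S/(S\PP)  >  k=1
[2,3] (S\PP)/S  lex  "on"
[3,4] S  lex  "bone"
[4,5] (S/(S\NP))\S  lex  "plan"
[3,5] S/(S\NP)  <  k=4
[5,6] (S\NP)/N  lex  "river"
[6,7] N  lex  "read"
[5,7] S\NP  >  k=6
[3,7] S  >  k=5
[2,7] S\PP  >  k=3
[0,7] S  >  k=2

[0,7] S   >
  [0,2] S/(S\PP)   >
    [0,1] "no" : (S/(S\PP))/N
    [1,2] "liked" : N
  [2,7] S\PP   >
    [2,3] "on" : (S\PP)/S
    [3,7] S   >
      [3,5] S/(S\NP)   <
        [3,4] "bone" : S
        [4,5] "plan" : (S/(S\NP))\S
      [5,7] S\NP   >
        [5,6] "river" : (S\NP)/N
        [6,7] "read" : N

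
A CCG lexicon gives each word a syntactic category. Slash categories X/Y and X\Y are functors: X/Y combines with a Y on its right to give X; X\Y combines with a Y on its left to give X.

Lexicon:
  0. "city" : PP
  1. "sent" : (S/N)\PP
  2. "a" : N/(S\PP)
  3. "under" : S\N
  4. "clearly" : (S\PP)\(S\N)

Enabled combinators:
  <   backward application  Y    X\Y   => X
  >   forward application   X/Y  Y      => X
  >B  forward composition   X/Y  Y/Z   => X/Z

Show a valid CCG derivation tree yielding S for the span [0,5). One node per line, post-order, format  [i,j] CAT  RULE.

[0,5] S   >
  [0,2] S/N   <
    [0,1] "city" : PP
    [1,2] "sent" : (S/N)\PP
  [2,5] N   >
    [2,3] "a" : N/(S\PP)
    [3,5] S\PP   <
      [3,4] "under" : S\N
      [4,5] "clearly" : (S\PP)\(S\N)

[0,1] PP  lex  "city"
[1,2] (S/N)\PP  lex  "sent"
[0,2] S/N  <  k=1
[2,3] N/(S\PP)  lex  "a"
[3,4] S\N  lex  "under"
[4,5] (S\PP)\(S\N)  lex  "clearly"
[3,5] S\PP  <  k=4
[2,5] N  >  k=3
[0,5] S  >  k=2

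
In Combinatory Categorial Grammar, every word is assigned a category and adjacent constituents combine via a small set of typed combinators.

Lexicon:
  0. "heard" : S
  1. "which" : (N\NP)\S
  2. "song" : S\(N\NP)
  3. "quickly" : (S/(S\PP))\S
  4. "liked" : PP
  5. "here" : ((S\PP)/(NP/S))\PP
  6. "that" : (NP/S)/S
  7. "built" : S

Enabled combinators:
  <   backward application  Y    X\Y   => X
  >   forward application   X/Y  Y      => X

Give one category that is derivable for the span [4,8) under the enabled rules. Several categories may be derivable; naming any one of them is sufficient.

[0,8] S   >
  [0,4] S/(S\PP)   <
    [0,3] S   <
      [0,2] N\NP   <
        [0,1] "heard" : S
        [1,2] "which" : (N\NP)\S
      [2,3] "song" : S\(N\NP)
    [3,4] "quickly" : (S/(S\PP))\S
  [4,8] S\PP   >
    [4,6] (S\PP)/(NP/S)   <
      [4,5] "liked" : PP
      [5,6] "here" : ((S\PP)/(NP/S))\PP
    [6,8] NP/S   >
      [6,7] "that" : (NP/S)/S
      [7,8] "built" : S

S\PP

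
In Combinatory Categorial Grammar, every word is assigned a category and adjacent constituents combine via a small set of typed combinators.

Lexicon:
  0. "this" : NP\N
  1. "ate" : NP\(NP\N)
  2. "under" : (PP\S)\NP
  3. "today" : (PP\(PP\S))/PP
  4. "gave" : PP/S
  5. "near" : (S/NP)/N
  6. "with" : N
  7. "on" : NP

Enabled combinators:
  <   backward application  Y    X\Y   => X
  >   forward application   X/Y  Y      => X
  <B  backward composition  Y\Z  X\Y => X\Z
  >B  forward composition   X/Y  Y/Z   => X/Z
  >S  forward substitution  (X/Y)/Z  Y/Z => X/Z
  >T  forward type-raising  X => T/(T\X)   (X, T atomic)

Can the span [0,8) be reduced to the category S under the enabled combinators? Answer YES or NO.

NO

NP\N NP\(NP\N) (PP\S)\NP (PP\(PP\S))/PP PP/S (S/NP)/N N NP
CKY chart[0,8] = {N/(N\PP), NP/(NP\PP), PP, PP/(PP\PP), S/(S\PP)}; S ∉ chart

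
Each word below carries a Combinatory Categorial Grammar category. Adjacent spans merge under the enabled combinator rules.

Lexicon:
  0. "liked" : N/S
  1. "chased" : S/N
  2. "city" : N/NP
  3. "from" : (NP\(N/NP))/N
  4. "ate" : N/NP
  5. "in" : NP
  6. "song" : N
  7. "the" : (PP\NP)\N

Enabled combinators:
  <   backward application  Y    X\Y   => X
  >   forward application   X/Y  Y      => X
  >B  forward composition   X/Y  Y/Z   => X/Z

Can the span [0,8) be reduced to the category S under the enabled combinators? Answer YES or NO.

NO

N/S S/N N/NP (NP\(N/NP))/N N/NP NP N (PP\NP)\N
CKY chart[0,8] = {PP}; S ∉ chart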